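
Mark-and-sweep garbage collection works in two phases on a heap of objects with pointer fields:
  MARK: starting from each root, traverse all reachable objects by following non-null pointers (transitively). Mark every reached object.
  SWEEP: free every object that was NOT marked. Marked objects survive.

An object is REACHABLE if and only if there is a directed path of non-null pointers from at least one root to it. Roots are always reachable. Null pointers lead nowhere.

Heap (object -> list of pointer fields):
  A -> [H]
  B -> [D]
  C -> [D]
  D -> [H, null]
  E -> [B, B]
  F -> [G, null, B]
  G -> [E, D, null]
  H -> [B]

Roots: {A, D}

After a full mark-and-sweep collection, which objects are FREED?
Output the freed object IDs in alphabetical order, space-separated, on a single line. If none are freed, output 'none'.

Answer: C E F G

Derivation:
Roots: A D
Mark A: refs=H, marked=A
Mark D: refs=H null, marked=A D
Mark H: refs=B, marked=A D H
Mark B: refs=D, marked=A B D H
Unmarked (collected): C E F G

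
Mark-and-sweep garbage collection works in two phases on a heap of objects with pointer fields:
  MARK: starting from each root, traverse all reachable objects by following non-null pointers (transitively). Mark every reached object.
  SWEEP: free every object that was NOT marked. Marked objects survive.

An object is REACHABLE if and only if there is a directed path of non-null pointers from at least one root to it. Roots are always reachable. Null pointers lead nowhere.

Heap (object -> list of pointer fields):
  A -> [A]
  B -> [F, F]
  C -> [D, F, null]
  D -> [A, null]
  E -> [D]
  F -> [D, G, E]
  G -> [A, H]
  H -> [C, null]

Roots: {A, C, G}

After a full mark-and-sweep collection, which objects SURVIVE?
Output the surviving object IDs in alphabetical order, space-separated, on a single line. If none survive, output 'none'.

Roots: A C G
Mark A: refs=A, marked=A
Mark C: refs=D F null, marked=A C
Mark G: refs=A H, marked=A C G
Mark D: refs=A null, marked=A C D G
Mark F: refs=D G E, marked=A C D F G
Mark H: refs=C null, marked=A C D F G H
Mark E: refs=D, marked=A C D E F G H
Unmarked (collected): B

Answer: A C D E F G H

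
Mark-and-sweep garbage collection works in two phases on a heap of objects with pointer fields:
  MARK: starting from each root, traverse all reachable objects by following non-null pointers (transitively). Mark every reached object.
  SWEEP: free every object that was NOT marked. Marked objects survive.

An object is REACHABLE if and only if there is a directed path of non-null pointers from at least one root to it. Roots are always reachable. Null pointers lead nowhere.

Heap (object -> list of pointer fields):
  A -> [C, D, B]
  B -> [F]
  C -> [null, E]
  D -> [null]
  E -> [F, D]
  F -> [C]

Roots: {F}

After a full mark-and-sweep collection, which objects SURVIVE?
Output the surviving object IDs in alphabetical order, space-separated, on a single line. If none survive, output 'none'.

Answer: C D E F

Derivation:
Roots: F
Mark F: refs=C, marked=F
Mark C: refs=null E, marked=C F
Mark E: refs=F D, marked=C E F
Mark D: refs=null, marked=C D E F
Unmarked (collected): A B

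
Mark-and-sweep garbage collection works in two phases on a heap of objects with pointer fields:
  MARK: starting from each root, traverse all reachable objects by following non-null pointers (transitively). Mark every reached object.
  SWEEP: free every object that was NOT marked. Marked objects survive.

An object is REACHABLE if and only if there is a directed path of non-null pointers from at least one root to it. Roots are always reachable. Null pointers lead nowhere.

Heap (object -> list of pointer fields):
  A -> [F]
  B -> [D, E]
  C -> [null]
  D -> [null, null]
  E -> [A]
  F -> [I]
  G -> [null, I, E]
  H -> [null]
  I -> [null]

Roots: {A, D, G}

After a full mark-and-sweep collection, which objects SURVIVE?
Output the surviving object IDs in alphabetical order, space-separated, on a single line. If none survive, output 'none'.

Roots: A D G
Mark A: refs=F, marked=A
Mark D: refs=null null, marked=A D
Mark G: refs=null I E, marked=A D G
Mark F: refs=I, marked=A D F G
Mark I: refs=null, marked=A D F G I
Mark E: refs=A, marked=A D E F G I
Unmarked (collected): B C H

Answer: A D E F G I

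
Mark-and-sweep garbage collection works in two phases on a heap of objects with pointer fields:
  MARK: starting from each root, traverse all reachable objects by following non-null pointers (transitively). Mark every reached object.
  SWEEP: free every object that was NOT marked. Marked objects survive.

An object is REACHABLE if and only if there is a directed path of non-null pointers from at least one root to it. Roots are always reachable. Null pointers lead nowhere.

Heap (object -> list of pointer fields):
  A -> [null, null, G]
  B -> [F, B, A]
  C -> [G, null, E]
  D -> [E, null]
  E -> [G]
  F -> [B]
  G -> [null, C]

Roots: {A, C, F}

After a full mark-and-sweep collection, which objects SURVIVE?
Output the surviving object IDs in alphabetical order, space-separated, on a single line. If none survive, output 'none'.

Answer: A B C E F G

Derivation:
Roots: A C F
Mark A: refs=null null G, marked=A
Mark C: refs=G null E, marked=A C
Mark F: refs=B, marked=A C F
Mark G: refs=null C, marked=A C F G
Mark E: refs=G, marked=A C E F G
Mark B: refs=F B A, marked=A B C E F G
Unmarked (collected): D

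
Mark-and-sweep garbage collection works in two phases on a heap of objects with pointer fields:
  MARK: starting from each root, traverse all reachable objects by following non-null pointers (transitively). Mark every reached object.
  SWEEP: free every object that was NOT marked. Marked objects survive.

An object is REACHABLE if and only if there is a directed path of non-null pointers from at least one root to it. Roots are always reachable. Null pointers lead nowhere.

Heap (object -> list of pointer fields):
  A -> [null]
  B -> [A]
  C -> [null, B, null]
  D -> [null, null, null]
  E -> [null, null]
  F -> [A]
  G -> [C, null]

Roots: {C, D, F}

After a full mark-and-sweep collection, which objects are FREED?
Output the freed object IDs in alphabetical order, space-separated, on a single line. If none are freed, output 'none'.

Roots: C D F
Mark C: refs=null B null, marked=C
Mark D: refs=null null null, marked=C D
Mark F: refs=A, marked=C D F
Mark B: refs=A, marked=B C D F
Mark A: refs=null, marked=A B C D F
Unmarked (collected): E G

Answer: E G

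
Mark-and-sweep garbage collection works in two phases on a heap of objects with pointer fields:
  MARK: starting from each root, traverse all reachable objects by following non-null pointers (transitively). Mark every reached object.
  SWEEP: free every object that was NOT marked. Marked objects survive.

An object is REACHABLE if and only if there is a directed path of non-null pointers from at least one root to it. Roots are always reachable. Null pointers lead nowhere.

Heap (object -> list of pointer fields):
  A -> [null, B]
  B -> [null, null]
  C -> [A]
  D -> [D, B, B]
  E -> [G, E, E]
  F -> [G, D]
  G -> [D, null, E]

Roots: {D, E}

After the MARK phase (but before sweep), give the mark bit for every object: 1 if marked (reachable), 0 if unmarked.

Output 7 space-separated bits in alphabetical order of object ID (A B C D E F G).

Answer: 0 1 0 1 1 0 1

Derivation:
Roots: D E
Mark D: refs=D B B, marked=D
Mark E: refs=G E E, marked=D E
Mark B: refs=null null, marked=B D E
Mark G: refs=D null E, marked=B D E G
Unmarked (collected): A C F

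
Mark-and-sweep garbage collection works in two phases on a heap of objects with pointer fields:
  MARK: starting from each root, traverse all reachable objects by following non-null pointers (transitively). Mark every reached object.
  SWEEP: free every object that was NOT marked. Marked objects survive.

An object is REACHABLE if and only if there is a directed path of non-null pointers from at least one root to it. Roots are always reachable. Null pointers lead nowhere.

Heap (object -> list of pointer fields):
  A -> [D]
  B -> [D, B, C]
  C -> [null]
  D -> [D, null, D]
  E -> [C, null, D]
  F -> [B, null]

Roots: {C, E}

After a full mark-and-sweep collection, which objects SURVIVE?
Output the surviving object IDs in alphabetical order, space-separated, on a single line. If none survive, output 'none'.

Answer: C D E

Derivation:
Roots: C E
Mark C: refs=null, marked=C
Mark E: refs=C null D, marked=C E
Mark D: refs=D null D, marked=C D E
Unmarked (collected): A B F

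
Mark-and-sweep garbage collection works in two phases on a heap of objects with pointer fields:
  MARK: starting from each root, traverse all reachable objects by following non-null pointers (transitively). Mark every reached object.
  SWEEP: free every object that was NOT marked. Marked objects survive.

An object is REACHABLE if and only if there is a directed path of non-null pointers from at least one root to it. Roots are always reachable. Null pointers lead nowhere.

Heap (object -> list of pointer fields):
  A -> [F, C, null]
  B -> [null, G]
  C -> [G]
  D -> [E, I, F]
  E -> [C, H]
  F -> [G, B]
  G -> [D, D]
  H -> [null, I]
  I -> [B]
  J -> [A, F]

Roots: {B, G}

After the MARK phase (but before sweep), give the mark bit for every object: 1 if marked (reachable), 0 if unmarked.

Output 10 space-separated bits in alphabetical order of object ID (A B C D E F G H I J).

Roots: B G
Mark B: refs=null G, marked=B
Mark G: refs=D D, marked=B G
Mark D: refs=E I F, marked=B D G
Mark E: refs=C H, marked=B D E G
Mark I: refs=B, marked=B D E G I
Mark F: refs=G B, marked=B D E F G I
Mark C: refs=G, marked=B C D E F G I
Mark H: refs=null I, marked=B C D E F G H I
Unmarked (collected): A J

Answer: 0 1 1 1 1 1 1 1 1 0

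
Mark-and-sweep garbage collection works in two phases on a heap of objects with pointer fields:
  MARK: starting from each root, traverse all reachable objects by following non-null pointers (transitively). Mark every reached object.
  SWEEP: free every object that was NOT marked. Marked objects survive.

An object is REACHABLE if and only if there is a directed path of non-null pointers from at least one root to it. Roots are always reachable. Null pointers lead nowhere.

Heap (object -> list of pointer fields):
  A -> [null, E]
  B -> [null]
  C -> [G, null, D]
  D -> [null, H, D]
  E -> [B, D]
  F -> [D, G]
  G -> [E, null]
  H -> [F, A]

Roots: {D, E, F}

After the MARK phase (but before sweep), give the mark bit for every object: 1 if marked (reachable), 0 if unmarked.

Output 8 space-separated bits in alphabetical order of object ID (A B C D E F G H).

Roots: D E F
Mark D: refs=null H D, marked=D
Mark E: refs=B D, marked=D E
Mark F: refs=D G, marked=D E F
Mark H: refs=F A, marked=D E F H
Mark B: refs=null, marked=B D E F H
Mark G: refs=E null, marked=B D E F G H
Mark A: refs=null E, marked=A B D E F G H
Unmarked (collected): C

Answer: 1 1 0 1 1 1 1 1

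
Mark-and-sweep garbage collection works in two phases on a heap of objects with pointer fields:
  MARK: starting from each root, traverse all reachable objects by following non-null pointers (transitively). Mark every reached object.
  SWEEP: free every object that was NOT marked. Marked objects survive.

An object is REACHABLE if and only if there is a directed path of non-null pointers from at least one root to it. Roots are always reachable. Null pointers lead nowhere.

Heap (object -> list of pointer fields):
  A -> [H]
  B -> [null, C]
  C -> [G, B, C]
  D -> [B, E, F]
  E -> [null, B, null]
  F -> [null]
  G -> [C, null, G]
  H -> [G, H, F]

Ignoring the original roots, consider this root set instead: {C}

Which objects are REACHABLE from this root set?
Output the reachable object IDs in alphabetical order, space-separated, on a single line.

Roots: C
Mark C: refs=G B C, marked=C
Mark G: refs=C null G, marked=C G
Mark B: refs=null C, marked=B C G
Unmarked (collected): A D E F H

Answer: B C G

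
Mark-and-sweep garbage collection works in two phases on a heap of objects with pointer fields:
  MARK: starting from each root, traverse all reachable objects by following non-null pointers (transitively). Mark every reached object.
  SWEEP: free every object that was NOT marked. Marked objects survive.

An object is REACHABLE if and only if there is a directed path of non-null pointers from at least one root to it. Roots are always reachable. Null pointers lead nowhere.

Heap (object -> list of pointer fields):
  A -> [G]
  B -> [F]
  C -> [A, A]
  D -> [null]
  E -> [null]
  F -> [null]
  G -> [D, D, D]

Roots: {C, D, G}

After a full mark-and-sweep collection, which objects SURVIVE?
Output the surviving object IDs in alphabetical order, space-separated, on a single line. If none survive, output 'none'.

Roots: C D G
Mark C: refs=A A, marked=C
Mark D: refs=null, marked=C D
Mark G: refs=D D D, marked=C D G
Mark A: refs=G, marked=A C D G
Unmarked (collected): B E F

Answer: A C D G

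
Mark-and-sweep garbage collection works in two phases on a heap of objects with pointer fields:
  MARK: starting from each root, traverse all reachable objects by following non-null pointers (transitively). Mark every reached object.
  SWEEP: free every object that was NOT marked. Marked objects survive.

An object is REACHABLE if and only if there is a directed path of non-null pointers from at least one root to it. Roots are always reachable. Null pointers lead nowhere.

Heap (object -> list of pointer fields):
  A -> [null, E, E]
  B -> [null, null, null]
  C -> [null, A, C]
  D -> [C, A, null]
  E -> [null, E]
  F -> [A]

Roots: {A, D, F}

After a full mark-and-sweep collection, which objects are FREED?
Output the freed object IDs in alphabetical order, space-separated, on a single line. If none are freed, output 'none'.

Answer: B

Derivation:
Roots: A D F
Mark A: refs=null E E, marked=A
Mark D: refs=C A null, marked=A D
Mark F: refs=A, marked=A D F
Mark E: refs=null E, marked=A D E F
Mark C: refs=null A C, marked=A C D E F
Unmarked (collected): B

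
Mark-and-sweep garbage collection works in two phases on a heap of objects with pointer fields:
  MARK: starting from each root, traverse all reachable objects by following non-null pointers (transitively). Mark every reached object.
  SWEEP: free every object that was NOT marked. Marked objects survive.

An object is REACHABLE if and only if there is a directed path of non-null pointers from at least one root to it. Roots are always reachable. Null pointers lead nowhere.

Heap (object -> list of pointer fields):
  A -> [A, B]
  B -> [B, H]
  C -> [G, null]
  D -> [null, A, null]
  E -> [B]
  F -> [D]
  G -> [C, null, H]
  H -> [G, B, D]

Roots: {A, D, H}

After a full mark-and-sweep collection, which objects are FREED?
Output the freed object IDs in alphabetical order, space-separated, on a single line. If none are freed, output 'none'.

Answer: E F

Derivation:
Roots: A D H
Mark A: refs=A B, marked=A
Mark D: refs=null A null, marked=A D
Mark H: refs=G B D, marked=A D H
Mark B: refs=B H, marked=A B D H
Mark G: refs=C null H, marked=A B D G H
Mark C: refs=G null, marked=A B C D G H
Unmarked (collected): E F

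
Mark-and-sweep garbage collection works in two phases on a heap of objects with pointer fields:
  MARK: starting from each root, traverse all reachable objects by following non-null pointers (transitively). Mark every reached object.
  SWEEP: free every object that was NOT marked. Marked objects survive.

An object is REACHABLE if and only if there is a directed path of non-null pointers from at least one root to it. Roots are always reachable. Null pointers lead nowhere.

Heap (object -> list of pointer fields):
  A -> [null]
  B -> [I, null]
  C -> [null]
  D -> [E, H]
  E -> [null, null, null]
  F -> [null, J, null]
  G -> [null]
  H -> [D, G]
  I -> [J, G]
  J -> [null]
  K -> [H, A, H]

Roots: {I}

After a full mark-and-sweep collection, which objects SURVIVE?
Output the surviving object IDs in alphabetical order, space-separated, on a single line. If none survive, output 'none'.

Answer: G I J

Derivation:
Roots: I
Mark I: refs=J G, marked=I
Mark J: refs=null, marked=I J
Mark G: refs=null, marked=G I J
Unmarked (collected): A B C D E F H K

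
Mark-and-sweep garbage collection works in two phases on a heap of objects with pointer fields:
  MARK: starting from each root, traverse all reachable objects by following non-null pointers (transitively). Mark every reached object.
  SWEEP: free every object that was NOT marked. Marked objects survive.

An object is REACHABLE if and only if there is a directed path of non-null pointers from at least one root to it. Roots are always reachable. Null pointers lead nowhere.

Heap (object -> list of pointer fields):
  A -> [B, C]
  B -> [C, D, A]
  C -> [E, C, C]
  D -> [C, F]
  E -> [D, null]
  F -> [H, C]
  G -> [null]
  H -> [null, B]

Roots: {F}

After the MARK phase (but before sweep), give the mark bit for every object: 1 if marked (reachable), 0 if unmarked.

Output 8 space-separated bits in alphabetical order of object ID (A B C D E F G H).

Answer: 1 1 1 1 1 1 0 1

Derivation:
Roots: F
Mark F: refs=H C, marked=F
Mark H: refs=null B, marked=F H
Mark C: refs=E C C, marked=C F H
Mark B: refs=C D A, marked=B C F H
Mark E: refs=D null, marked=B C E F H
Mark D: refs=C F, marked=B C D E F H
Mark A: refs=B C, marked=A B C D E F H
Unmarked (collected): G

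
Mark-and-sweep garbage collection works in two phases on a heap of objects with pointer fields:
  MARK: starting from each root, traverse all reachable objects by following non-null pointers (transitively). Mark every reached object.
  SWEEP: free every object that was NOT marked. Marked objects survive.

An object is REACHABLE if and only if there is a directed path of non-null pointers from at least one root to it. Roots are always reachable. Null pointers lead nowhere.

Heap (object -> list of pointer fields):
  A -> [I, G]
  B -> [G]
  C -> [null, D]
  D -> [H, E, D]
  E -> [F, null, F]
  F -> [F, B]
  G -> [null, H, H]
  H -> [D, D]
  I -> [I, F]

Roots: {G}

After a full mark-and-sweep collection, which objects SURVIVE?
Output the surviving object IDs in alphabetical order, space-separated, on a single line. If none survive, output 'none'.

Answer: B D E F G H

Derivation:
Roots: G
Mark G: refs=null H H, marked=G
Mark H: refs=D D, marked=G H
Mark D: refs=H E D, marked=D G H
Mark E: refs=F null F, marked=D E G H
Mark F: refs=F B, marked=D E F G H
Mark B: refs=G, marked=B D E F G H
Unmarked (collected): A C I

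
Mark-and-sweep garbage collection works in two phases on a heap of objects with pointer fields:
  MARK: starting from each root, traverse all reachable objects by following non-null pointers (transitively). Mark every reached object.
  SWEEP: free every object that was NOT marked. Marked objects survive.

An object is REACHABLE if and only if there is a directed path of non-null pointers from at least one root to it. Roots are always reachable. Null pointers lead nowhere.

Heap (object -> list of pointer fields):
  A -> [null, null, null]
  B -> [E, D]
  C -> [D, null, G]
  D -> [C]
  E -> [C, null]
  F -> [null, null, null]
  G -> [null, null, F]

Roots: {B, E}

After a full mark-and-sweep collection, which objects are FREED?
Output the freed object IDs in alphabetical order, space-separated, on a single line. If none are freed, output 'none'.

Answer: A

Derivation:
Roots: B E
Mark B: refs=E D, marked=B
Mark E: refs=C null, marked=B E
Mark D: refs=C, marked=B D E
Mark C: refs=D null G, marked=B C D E
Mark G: refs=null null F, marked=B C D E G
Mark F: refs=null null null, marked=B C D E F G
Unmarked (collected): A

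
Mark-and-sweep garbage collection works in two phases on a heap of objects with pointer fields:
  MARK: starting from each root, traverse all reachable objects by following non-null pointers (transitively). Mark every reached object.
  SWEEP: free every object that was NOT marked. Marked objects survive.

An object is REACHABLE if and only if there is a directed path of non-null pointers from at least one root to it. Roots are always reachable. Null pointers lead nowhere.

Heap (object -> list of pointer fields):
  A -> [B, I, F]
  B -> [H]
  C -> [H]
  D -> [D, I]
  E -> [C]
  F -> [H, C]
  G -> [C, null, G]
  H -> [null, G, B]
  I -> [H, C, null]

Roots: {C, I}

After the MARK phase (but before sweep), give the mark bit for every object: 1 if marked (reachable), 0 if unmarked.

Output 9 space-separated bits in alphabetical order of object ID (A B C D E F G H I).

Answer: 0 1 1 0 0 0 1 1 1

Derivation:
Roots: C I
Mark C: refs=H, marked=C
Mark I: refs=H C null, marked=C I
Mark H: refs=null G B, marked=C H I
Mark G: refs=C null G, marked=C G H I
Mark B: refs=H, marked=B C G H I
Unmarked (collected): A D E F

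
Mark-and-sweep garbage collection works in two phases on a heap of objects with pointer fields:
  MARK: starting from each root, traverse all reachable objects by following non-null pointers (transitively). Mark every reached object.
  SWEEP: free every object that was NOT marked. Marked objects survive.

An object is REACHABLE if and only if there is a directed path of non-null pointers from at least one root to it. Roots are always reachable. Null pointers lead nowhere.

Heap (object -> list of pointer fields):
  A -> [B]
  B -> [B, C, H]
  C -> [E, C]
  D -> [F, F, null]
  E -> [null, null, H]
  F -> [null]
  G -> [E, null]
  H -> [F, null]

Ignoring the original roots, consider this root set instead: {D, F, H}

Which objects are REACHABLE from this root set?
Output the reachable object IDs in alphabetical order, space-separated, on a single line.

Roots: D F H
Mark D: refs=F F null, marked=D
Mark F: refs=null, marked=D F
Mark H: refs=F null, marked=D F H
Unmarked (collected): A B C E G

Answer: D F H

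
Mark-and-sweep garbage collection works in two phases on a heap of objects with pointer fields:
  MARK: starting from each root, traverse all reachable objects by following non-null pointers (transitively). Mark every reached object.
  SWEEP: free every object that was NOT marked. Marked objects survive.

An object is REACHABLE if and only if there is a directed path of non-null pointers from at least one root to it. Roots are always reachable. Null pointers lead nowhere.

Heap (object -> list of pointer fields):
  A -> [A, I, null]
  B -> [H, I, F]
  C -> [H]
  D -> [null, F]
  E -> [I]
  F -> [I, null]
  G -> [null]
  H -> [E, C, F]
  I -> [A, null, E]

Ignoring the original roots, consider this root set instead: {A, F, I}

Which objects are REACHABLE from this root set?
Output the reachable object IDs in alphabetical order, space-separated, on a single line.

Roots: A F I
Mark A: refs=A I null, marked=A
Mark F: refs=I null, marked=A F
Mark I: refs=A null E, marked=A F I
Mark E: refs=I, marked=A E F I
Unmarked (collected): B C D G H

Answer: A E F I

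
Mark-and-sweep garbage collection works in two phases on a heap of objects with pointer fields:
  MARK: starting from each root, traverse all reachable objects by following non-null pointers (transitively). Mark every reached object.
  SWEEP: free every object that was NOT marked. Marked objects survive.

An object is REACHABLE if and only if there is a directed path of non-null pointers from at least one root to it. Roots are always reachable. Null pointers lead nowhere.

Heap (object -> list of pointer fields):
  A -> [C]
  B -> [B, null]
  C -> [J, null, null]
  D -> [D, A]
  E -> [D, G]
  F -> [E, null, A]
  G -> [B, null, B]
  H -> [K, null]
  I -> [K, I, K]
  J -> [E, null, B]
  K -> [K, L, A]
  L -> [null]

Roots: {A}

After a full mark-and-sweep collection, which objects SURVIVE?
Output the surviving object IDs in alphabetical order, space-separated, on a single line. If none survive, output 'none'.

Roots: A
Mark A: refs=C, marked=A
Mark C: refs=J null null, marked=A C
Mark J: refs=E null B, marked=A C J
Mark E: refs=D G, marked=A C E J
Mark B: refs=B null, marked=A B C E J
Mark D: refs=D A, marked=A B C D E J
Mark G: refs=B null B, marked=A B C D E G J
Unmarked (collected): F H I K L

Answer: A B C D E G J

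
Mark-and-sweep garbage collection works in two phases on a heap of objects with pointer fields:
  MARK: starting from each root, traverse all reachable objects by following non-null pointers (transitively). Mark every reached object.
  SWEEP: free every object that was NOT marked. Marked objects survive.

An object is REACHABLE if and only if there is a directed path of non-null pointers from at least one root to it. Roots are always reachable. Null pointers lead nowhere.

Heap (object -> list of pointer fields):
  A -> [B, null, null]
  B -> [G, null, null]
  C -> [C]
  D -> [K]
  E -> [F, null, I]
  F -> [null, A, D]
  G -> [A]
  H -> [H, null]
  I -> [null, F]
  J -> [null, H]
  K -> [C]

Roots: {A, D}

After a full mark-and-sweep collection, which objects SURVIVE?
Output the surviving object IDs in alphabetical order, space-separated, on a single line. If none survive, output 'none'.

Answer: A B C D G K

Derivation:
Roots: A D
Mark A: refs=B null null, marked=A
Mark D: refs=K, marked=A D
Mark B: refs=G null null, marked=A B D
Mark K: refs=C, marked=A B D K
Mark G: refs=A, marked=A B D G K
Mark C: refs=C, marked=A B C D G K
Unmarked (collected): E F H I J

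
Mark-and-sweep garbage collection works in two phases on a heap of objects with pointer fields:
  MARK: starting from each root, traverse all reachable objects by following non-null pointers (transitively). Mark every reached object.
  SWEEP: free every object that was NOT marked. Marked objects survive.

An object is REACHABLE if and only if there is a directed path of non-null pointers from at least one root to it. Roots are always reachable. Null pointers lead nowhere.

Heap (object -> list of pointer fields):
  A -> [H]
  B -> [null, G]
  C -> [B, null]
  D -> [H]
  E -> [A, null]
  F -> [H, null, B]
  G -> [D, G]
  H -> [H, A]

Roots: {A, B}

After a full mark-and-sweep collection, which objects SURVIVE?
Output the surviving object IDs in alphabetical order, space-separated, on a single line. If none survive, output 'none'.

Answer: A B D G H

Derivation:
Roots: A B
Mark A: refs=H, marked=A
Mark B: refs=null G, marked=A B
Mark H: refs=H A, marked=A B H
Mark G: refs=D G, marked=A B G H
Mark D: refs=H, marked=A B D G H
Unmarked (collected): C E F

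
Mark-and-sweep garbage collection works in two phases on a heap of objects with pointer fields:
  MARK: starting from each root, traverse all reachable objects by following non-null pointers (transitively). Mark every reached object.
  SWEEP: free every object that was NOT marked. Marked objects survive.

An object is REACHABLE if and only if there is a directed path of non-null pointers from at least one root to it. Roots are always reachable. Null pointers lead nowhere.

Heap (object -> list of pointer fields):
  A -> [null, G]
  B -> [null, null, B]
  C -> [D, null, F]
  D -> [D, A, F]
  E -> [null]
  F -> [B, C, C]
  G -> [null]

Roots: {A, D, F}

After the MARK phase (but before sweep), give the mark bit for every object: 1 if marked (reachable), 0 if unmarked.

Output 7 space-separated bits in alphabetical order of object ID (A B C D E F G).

Roots: A D F
Mark A: refs=null G, marked=A
Mark D: refs=D A F, marked=A D
Mark F: refs=B C C, marked=A D F
Mark G: refs=null, marked=A D F G
Mark B: refs=null null B, marked=A B D F G
Mark C: refs=D null F, marked=A B C D F G
Unmarked (collected): E

Answer: 1 1 1 1 0 1 1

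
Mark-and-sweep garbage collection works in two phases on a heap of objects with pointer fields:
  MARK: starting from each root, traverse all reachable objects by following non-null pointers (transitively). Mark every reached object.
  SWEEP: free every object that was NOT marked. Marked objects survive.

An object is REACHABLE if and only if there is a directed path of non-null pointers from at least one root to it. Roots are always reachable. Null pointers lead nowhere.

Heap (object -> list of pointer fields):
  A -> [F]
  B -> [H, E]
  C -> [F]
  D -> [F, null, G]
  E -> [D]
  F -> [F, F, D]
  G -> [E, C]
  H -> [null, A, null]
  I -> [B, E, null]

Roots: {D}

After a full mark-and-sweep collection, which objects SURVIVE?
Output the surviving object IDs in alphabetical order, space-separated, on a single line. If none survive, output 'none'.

Answer: C D E F G

Derivation:
Roots: D
Mark D: refs=F null G, marked=D
Mark F: refs=F F D, marked=D F
Mark G: refs=E C, marked=D F G
Mark E: refs=D, marked=D E F G
Mark C: refs=F, marked=C D E F G
Unmarked (collected): A B H I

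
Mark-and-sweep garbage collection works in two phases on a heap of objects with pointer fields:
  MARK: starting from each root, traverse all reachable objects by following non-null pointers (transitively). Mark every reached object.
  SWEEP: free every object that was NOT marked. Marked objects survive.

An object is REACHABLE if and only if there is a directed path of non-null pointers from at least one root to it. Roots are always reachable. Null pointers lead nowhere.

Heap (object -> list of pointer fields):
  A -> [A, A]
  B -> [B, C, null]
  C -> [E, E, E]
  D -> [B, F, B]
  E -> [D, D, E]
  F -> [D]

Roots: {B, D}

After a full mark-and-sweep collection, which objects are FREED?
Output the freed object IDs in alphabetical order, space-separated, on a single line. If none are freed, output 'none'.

Answer: A

Derivation:
Roots: B D
Mark B: refs=B C null, marked=B
Mark D: refs=B F B, marked=B D
Mark C: refs=E E E, marked=B C D
Mark F: refs=D, marked=B C D F
Mark E: refs=D D E, marked=B C D E F
Unmarked (collected): A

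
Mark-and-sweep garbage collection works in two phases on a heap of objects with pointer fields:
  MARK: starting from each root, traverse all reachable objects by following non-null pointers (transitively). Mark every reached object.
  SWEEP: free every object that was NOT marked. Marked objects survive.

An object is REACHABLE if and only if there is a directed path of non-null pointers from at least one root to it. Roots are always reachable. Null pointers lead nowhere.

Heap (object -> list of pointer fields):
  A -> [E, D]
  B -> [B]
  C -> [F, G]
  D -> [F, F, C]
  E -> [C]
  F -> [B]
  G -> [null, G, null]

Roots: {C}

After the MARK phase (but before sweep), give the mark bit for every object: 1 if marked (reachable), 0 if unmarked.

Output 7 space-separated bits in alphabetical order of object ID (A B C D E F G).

Answer: 0 1 1 0 0 1 1

Derivation:
Roots: C
Mark C: refs=F G, marked=C
Mark F: refs=B, marked=C F
Mark G: refs=null G null, marked=C F G
Mark B: refs=B, marked=B C F G
Unmarked (collected): A D E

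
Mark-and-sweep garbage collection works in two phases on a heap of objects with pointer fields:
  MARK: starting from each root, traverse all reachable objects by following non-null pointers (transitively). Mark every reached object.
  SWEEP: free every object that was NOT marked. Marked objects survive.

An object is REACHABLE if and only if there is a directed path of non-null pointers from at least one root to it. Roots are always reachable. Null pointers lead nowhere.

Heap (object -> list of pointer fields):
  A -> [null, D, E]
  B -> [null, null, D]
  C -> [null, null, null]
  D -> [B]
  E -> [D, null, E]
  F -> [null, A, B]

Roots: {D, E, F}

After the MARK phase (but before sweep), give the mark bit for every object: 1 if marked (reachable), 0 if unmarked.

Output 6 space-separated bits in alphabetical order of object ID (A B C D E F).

Roots: D E F
Mark D: refs=B, marked=D
Mark E: refs=D null E, marked=D E
Mark F: refs=null A B, marked=D E F
Mark B: refs=null null D, marked=B D E F
Mark A: refs=null D E, marked=A B D E F
Unmarked (collected): C

Answer: 1 1 0 1 1 1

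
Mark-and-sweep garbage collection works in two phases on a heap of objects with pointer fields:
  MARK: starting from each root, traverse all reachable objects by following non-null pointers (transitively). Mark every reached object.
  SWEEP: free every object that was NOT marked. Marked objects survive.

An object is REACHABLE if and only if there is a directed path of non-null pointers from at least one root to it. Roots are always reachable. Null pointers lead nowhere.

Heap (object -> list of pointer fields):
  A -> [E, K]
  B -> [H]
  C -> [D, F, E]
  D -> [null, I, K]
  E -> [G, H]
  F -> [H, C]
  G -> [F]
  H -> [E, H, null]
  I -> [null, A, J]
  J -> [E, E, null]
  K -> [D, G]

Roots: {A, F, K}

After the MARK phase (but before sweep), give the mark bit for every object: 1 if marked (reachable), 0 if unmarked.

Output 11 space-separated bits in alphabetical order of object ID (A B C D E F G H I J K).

Roots: A F K
Mark A: refs=E K, marked=A
Mark F: refs=H C, marked=A F
Mark K: refs=D G, marked=A F K
Mark E: refs=G H, marked=A E F K
Mark H: refs=E H null, marked=A E F H K
Mark C: refs=D F E, marked=A C E F H K
Mark D: refs=null I K, marked=A C D E F H K
Mark G: refs=F, marked=A C D E F G H K
Mark I: refs=null A J, marked=A C D E F G H I K
Mark J: refs=E E null, marked=A C D E F G H I J K
Unmarked (collected): B

Answer: 1 0 1 1 1 1 1 1 1 1 1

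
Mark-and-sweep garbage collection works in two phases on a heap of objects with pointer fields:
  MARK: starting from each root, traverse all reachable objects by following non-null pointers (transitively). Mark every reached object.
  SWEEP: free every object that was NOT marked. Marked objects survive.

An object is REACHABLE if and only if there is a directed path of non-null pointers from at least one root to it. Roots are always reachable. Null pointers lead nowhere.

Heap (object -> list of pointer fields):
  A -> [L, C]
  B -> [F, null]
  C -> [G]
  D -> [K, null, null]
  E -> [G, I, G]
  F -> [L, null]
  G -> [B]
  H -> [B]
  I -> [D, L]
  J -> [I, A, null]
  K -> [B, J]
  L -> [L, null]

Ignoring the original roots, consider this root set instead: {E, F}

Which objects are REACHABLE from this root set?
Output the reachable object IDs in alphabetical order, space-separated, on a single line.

Answer: A B C D E F G I J K L

Derivation:
Roots: E F
Mark E: refs=G I G, marked=E
Mark F: refs=L null, marked=E F
Mark G: refs=B, marked=E F G
Mark I: refs=D L, marked=E F G I
Mark L: refs=L null, marked=E F G I L
Mark B: refs=F null, marked=B E F G I L
Mark D: refs=K null null, marked=B D E F G I L
Mark K: refs=B J, marked=B D E F G I K L
Mark J: refs=I A null, marked=B D E F G I J K L
Mark A: refs=L C, marked=A B D E F G I J K L
Mark C: refs=G, marked=A B C D E F G I J K L
Unmarked (collected): H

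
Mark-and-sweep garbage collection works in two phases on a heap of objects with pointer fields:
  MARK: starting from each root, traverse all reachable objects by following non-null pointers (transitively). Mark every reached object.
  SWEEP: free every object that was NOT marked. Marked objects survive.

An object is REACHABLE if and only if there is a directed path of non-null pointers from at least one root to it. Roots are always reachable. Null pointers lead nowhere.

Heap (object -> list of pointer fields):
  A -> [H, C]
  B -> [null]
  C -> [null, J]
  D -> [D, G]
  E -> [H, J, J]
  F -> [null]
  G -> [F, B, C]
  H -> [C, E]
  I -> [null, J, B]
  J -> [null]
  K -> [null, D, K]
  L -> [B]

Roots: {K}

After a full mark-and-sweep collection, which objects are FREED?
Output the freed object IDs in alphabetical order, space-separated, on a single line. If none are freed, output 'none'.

Answer: A E H I L

Derivation:
Roots: K
Mark K: refs=null D K, marked=K
Mark D: refs=D G, marked=D K
Mark G: refs=F B C, marked=D G K
Mark F: refs=null, marked=D F G K
Mark B: refs=null, marked=B D F G K
Mark C: refs=null J, marked=B C D F G K
Mark J: refs=null, marked=B C D F G J K
Unmarked (collected): A E H I L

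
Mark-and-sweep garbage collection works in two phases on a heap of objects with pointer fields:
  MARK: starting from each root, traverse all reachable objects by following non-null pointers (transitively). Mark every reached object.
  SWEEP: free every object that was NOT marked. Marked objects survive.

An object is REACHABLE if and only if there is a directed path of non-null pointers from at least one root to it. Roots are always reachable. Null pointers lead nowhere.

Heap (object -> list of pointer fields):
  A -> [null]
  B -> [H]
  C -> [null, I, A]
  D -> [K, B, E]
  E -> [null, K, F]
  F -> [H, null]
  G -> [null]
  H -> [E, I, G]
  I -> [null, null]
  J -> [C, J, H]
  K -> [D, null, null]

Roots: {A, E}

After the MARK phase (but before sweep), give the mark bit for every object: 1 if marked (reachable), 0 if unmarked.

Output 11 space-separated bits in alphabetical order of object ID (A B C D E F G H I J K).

Answer: 1 1 0 1 1 1 1 1 1 0 1

Derivation:
Roots: A E
Mark A: refs=null, marked=A
Mark E: refs=null K F, marked=A E
Mark K: refs=D null null, marked=A E K
Mark F: refs=H null, marked=A E F K
Mark D: refs=K B E, marked=A D E F K
Mark H: refs=E I G, marked=A D E F H K
Mark B: refs=H, marked=A B D E F H K
Mark I: refs=null null, marked=A B D E F H I K
Mark G: refs=null, marked=A B D E F G H I K
Unmarked (collected): C J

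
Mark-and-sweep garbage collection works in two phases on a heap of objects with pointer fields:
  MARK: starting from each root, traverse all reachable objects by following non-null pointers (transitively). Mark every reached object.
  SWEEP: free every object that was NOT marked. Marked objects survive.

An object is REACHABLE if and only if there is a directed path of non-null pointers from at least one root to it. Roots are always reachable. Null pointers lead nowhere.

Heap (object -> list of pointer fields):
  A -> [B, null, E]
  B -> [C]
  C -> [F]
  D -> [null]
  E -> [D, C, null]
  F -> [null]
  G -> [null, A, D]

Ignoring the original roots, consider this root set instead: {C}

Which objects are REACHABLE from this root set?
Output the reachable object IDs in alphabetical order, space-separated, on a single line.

Roots: C
Mark C: refs=F, marked=C
Mark F: refs=null, marked=C F
Unmarked (collected): A B D E G

Answer: C F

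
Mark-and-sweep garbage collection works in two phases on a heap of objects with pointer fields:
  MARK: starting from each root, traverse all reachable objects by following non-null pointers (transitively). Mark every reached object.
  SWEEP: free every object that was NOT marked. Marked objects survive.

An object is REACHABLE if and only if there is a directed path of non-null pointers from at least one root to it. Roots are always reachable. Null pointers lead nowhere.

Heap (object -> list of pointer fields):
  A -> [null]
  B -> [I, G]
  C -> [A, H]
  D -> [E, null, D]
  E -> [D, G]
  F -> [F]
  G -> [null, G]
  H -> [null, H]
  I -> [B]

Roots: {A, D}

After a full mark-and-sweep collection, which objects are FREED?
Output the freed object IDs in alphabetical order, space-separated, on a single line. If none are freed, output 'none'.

Answer: B C F H I

Derivation:
Roots: A D
Mark A: refs=null, marked=A
Mark D: refs=E null D, marked=A D
Mark E: refs=D G, marked=A D E
Mark G: refs=null G, marked=A D E G
Unmarked (collected): B C F H I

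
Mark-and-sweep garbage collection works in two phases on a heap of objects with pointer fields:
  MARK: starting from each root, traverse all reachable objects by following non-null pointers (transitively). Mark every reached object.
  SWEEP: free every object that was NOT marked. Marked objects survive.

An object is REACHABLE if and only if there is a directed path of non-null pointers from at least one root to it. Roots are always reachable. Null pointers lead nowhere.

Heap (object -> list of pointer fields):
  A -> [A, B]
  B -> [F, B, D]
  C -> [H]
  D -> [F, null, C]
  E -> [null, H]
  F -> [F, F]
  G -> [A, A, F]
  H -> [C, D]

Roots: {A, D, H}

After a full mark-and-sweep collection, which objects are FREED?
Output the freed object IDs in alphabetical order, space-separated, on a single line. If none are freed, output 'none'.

Roots: A D H
Mark A: refs=A B, marked=A
Mark D: refs=F null C, marked=A D
Mark H: refs=C D, marked=A D H
Mark B: refs=F B D, marked=A B D H
Mark F: refs=F F, marked=A B D F H
Mark C: refs=H, marked=A B C D F H
Unmarked (collected): E G

Answer: E G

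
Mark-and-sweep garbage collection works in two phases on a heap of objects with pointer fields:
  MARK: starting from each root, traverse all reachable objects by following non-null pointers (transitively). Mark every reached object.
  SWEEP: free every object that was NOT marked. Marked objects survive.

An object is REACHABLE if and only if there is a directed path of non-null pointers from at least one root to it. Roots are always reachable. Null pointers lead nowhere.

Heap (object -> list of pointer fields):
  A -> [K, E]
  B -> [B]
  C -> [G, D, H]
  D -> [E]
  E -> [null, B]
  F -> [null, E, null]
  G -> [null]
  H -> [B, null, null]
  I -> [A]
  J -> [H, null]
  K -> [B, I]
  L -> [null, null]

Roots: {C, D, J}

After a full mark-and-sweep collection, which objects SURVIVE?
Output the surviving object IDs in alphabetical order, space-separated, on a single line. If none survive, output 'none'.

Roots: C D J
Mark C: refs=G D H, marked=C
Mark D: refs=E, marked=C D
Mark J: refs=H null, marked=C D J
Mark G: refs=null, marked=C D G J
Mark H: refs=B null null, marked=C D G H J
Mark E: refs=null B, marked=C D E G H J
Mark B: refs=B, marked=B C D E G H J
Unmarked (collected): A F I K L

Answer: B C D E G H J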